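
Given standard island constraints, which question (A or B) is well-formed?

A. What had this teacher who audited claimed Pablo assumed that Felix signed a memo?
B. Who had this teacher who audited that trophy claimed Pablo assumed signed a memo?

B

In A, the wh-phrase is extracted from inside a complex-NP island (relative clause) (introduced by "who"), which blocks movement.
In B, the extraction path crosses only that-complement boundaries, which are transparent.
So B is grammatical.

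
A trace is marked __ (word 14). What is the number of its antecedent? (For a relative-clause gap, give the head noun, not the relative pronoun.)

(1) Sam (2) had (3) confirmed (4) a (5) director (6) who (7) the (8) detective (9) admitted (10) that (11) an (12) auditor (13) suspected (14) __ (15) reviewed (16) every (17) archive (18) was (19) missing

The gap at 14 is the subject of "reviewed", inside a relative clause.
The relative pronoun is "who" (word 6); it is bound by the head noun immediately before it.
Its filler is the head noun "director", at word 5.

5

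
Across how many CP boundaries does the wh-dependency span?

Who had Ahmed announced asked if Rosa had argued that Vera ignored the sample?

1

"who" is extracted from the subject of "asked".
Boundaries crossed, outermost first: [Ø] — 1 in total.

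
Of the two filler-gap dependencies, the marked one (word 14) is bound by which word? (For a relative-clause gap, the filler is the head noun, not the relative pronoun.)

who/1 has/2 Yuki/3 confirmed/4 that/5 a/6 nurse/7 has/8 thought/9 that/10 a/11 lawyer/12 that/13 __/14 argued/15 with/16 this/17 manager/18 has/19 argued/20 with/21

12

The marked gap is inside the relative clause, the subject of "argued".
Its filler is the head noun "lawyer" (via "that"), at word 12.
(The other dependency links word 1 to a gap after word 21.)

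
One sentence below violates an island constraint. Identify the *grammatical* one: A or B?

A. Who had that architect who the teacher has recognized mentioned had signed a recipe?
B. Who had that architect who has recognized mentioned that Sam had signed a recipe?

A

In B, the wh-phrase is extracted from inside a complex-NP island (relative clause) (introduced by "who"), which blocks movement.
In A, the extraction path crosses only that-complement boundaries, which are transparent.
So A is grammatical.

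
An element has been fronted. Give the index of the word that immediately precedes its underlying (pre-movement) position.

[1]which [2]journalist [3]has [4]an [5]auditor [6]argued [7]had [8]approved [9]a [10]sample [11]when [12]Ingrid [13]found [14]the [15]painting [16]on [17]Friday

6

The displaced element is "which journalist" (word 2).
It is linked across 1 clause boundary (Ø).
It functions as the subject of "approved", so the gap sits immediately after word 6 ("argued").
Base order: An auditor has argued which journalist had approved a sample when Ingrid found the painting on Friday.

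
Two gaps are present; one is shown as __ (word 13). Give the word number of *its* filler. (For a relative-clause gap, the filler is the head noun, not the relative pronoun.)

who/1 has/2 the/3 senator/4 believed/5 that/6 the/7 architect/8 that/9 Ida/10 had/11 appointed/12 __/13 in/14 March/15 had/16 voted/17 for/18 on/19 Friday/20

8

The marked gap is inside the relative clause, the direct object of "appointed".
Its filler is the head noun "architect" (via "that"), at word 8.
(The other dependency links word 1 to a gap after word 18.)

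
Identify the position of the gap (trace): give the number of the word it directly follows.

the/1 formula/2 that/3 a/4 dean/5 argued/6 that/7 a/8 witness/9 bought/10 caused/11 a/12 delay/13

10

The displaced element is "the formula" (word 2).
It is linked across 1 clause boundary (that).
It functions as the direct object of "bought", so the gap sits immediately after word 10 ("bought").
Base order: A dean argued that a witness bought the formula.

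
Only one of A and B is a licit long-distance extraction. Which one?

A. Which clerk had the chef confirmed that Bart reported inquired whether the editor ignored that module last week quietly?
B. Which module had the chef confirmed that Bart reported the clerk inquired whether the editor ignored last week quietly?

A

In B, the wh-phrase is extracted from inside a wh-island (introduced by "whether"), which blocks movement.
In A, the extraction path crosses only that-complement boundaries, which are transparent.
So A is grammatical.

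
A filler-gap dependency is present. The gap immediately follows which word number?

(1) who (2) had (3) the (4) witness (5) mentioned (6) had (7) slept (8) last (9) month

The displaced element is "who" (word 1).
It is linked across 1 clause boundary (Ø).
It functions as the subject of "slept", so the gap sits immediately after word 5 ("mentioned").
Base order: The witness had mentioned who had slept last month.

5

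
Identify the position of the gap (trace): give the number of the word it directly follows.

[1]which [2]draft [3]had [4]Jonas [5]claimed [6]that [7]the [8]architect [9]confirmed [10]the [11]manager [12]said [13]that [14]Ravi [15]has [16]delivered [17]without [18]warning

The displaced element is "which draft" (word 2).
It is linked across 3 clause boundaries (that → Ø → that).
It functions as the direct object of "delivered", so the gap sits immediately after word 16 ("delivered").
Base order: Jonas had claimed that the architect confirmed the manager said that Ravi has delivered which draft without warning.

16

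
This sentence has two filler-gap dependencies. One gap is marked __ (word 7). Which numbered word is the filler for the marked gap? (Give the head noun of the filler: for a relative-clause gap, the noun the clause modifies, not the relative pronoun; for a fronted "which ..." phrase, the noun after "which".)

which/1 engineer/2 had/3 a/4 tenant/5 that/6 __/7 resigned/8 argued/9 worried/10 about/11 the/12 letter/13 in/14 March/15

5

The marked gap is inside the relative clause, the subject of "resigned".
Its filler is the head noun "tenant" (via "that"), at word 5.
(The other dependency links word 2 to a gap after word 9.)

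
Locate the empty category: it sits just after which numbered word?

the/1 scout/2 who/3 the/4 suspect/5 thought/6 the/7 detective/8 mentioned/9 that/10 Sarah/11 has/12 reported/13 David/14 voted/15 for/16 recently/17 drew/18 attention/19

16

The displaced element is "the scout" (word 2).
It is linked across 3 clause boundaries (Ø → that → Ø).
It functions as the object of the preposition "for" of "voted", so the gap sits immediately after word 16 ("for").
Base order: The suspect thought the detective mentioned that Sarah has reported David voted for the scout recently.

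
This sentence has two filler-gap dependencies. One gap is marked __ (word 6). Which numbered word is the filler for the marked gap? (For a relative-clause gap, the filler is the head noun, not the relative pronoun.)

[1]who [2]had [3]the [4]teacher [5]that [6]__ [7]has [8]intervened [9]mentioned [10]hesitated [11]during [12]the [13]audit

The marked gap is inside the relative clause, the subject of "intervened".
Its filler is the head noun "teacher" (via "that"), at word 4.
(The other dependency links word 1 to a gap after word 9.)

4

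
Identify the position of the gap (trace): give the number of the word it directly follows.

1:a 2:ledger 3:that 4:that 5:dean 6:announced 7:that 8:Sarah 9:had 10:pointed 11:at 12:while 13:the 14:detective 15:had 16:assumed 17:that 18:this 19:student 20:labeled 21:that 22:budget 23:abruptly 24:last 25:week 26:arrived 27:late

The displaced element is "a ledger" (word 2).
It is linked across 1 clause boundary (that).
It functions as the object of the preposition "at" of "pointed", so the gap sits immediately after word 11 ("at").
Base order: That dean announced that Sarah had pointed at a ledger while the detective had assumed that this student labeled that budget abruptly last week.

11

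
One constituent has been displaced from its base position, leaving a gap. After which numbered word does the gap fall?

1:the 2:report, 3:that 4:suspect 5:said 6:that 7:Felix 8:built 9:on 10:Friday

8

The displaced element is "the report" (word 2).
It is linked across 1 clause boundary (that).
It functions as the direct object of "built", so the gap sits immediately after word 8 ("built").
Base order: That suspect said that Felix built the report on Friday.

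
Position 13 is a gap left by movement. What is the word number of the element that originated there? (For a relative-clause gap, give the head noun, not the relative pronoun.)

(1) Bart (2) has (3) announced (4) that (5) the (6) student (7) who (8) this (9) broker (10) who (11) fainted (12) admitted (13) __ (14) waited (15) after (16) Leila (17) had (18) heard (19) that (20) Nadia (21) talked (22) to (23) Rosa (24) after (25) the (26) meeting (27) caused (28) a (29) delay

The gap at 13 is the subject of "waited", inside a relative clause.
The relative pronoun is "who" (word 7); it is bound by the head noun immediately before it.
Its filler is the head noun "student", at word 6.

6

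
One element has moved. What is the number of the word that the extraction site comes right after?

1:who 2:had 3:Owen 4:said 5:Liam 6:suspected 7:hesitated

6

The displaced element is "who" (word 1).
It is linked across 2 clause boundaries (Ø → Ø).
It functions as the subject of "hesitated", so the gap sits immediately after word 6 ("suspected").
Base order: Owen had said Liam suspected that who hesitated.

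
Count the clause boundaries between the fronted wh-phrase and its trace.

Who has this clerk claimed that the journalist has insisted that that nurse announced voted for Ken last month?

3

"who" is extracted from the subject of "voted".
Boundaries crossed, outermost first: [that], [that], [Ø] — 3 in total.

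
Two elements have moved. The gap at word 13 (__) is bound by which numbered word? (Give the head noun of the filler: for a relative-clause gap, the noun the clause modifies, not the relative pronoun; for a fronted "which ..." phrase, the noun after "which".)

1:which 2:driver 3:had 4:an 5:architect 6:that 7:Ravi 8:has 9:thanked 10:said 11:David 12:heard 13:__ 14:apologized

The marked gap is the subject of "apologized".
Its filler is the fronted wh-phrase "which driver", at word 2.
(The other dependency links word 5 to a gap after word 9.)

2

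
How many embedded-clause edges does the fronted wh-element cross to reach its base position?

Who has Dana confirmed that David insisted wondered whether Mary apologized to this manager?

2

"who" is extracted from the subject of "wondered".
Boundaries crossed, outermost first: [that], [Ø] — 2 in total.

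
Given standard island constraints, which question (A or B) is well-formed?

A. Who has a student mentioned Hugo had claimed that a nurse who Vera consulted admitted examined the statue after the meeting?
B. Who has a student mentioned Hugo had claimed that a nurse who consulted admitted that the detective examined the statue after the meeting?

In B, the wh-phrase is extracted from inside a complex-NP island (relative clause) (introduced by "who"), which blocks movement.
In A, the extraction path crosses only that-complement boundaries, which are transparent.
So A is grammatical.

A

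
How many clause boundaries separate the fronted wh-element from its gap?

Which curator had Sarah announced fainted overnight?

1

"which curator" is extracted from the subject of "fainted".
Boundaries crossed, outermost first: [Ø] — 1 in total.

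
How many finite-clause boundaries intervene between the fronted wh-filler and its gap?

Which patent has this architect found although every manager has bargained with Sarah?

"which patent" originates inside the matrix clause — no clause boundary is crossed.

0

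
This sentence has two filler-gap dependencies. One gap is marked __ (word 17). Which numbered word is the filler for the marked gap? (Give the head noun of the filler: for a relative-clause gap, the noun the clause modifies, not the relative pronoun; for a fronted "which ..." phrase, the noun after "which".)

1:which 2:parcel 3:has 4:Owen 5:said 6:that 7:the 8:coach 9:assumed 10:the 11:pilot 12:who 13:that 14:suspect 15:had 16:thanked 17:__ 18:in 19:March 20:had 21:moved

The marked gap is inside the relative clause, the direct object of "thanked".
Its filler is the head noun "pilot" (via "who"), at word 11.
(The other dependency links word 2 to a gap after word 21.)

11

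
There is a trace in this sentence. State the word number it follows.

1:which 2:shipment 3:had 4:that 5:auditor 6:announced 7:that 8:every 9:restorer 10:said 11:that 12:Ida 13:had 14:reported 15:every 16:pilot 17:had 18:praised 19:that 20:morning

18

The displaced element is "which shipment" (word 2).
It is linked across 3 clause boundaries (that → that → Ø).
It functions as the direct object of "praised", so the gap sits immediately after word 18 ("praised").
Base order: That auditor had announced that every restorer said that Ida had reported every pilot had praised which shipment that morning.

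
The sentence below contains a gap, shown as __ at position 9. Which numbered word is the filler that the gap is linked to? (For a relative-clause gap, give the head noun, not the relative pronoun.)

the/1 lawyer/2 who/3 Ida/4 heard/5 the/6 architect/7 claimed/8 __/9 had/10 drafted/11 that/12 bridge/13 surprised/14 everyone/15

The gap at 9 is the subject of "drafted", inside a relative clause.
The relative pronoun is "who" (word 3); it is bound by the head noun immediately before it.
Its filler is the head noun "lawyer", at word 2.

2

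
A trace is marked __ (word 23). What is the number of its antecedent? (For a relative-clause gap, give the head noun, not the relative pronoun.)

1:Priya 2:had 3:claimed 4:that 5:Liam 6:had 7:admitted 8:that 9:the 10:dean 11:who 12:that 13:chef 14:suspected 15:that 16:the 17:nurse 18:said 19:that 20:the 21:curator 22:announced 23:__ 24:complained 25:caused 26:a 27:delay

10

The gap at 23 is the subject of "complained", inside a relative clause.
The relative pronoun is "who" (word 11); it is bound by the head noun immediately before it.
Its filler is the head noun "dean", at word 10.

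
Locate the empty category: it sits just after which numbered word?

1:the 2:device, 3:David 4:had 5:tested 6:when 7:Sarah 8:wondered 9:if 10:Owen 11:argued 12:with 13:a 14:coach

The displaced element is "the device" (word 2).
It functions as the direct object of "tested", so the gap sits immediately after word 5 ("tested").
Base order: David had tested the device when Sarah wondered if Owen argued with a coach.

5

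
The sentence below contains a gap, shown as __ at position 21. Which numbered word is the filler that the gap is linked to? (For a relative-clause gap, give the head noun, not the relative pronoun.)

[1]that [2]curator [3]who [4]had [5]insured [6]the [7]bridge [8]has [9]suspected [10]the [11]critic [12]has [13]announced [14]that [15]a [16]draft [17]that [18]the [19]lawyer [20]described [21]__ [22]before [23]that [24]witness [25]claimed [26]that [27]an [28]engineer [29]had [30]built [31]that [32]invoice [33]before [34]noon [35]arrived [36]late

16

The gap at 21 is the object of "described", inside a relative clause.
The relative pronoun is "that" (word 17); it is bound by the head noun immediately before it.
Its filler is the head noun "draft", at word 16.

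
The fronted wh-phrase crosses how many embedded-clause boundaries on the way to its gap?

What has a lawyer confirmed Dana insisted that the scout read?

"what" is extracted from the object of "read".
Boundaries crossed, outermost first: [Ø], [that] — 2 in total.

2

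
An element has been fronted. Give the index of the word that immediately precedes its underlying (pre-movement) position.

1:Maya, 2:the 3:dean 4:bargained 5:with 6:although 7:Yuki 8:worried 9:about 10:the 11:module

5

The displaced element is "Maya" (word 1).
It functions as the object of the preposition "with" of "bargained", so the gap sits immediately after word 5 ("with").
Base order: The dean bargained with Maya although Yuki worried about the module.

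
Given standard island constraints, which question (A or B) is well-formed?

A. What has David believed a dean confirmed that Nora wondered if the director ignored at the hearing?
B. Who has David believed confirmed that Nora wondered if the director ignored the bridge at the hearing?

In A, the wh-phrase is extracted from inside a wh-island (introduced by "if"), which blocks movement.
In B, the extraction path crosses only that-complement boundaries, which are transparent.
So B is grammatical.

B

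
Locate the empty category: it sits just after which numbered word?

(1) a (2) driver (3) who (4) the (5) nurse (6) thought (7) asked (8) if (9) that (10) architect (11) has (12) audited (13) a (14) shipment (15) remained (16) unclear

6

The displaced element is "a driver" (word 2).
It is linked across 1 clause boundary (Ø).
It functions as the subject of "asked", so the gap sits immediately after word 6 ("thought").
Base order: The nurse thought a driver asked if that architect has audited a shipment.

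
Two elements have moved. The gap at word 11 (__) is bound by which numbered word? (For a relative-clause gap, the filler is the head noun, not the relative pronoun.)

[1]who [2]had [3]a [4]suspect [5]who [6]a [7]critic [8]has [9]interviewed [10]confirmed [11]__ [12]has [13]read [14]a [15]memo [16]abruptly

The marked gap is the subject of "read".
Its filler is the fronted wh-phrase "who", at word 1.
(The other dependency links word 4 to a gap after word 9.)

1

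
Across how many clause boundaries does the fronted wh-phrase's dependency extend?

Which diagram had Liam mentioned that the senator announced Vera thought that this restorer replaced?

3

"which diagram" is extracted from the object of "replaced".
Boundaries crossed, outermost first: [that], [Ø], [that] — 3 in total.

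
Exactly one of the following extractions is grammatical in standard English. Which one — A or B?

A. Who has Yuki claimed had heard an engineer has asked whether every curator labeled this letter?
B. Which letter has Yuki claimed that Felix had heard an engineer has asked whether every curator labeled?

A

In B, the wh-phrase is extracted from inside a wh-island (introduced by "whether"), which blocks movement.
In A, the extraction path crosses only that-complement boundaries, which are transparent.
So A is grammatical.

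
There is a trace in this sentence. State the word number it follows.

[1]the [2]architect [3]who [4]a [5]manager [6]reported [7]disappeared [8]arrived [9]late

6

The displaced element is "the architect" (word 2).
It is linked across 1 clause boundary (Ø).
It functions as the subject of "disappeared", so the gap sits immediately after word 6 ("reported").
Base order: A manager reported the architect disappeared.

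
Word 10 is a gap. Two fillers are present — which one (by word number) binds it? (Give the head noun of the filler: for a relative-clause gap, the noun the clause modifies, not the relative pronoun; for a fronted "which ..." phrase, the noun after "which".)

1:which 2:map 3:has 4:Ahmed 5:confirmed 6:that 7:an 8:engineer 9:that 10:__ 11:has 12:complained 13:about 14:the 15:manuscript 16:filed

The marked gap is inside the relative clause, the subject of "complained".
Its filler is the head noun "engineer" (via "that"), at word 8.
(The other dependency links word 2 to a gap after word 16.)

8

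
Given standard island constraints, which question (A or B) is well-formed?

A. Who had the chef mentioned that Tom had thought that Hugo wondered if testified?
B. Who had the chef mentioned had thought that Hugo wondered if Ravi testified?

B

In A, the wh-phrase is extracted from inside a wh-island (introduced by "if"), which blocks movement.
In B, the extraction path crosses only that-complement boundaries, which are transparent.
So B is grammatical.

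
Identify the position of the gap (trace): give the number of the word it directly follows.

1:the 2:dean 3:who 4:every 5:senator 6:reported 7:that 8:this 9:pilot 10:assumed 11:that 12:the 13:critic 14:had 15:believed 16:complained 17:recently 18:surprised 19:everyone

15

The displaced element is "the dean" (word 2).
It is linked across 3 clause boundaries (that → that → Ø).
It functions as the subject of "complained", so the gap sits immediately after word 15 ("believed").
Base order: Every senator reported that this pilot assumed that the critic had believed that the dean complained recently.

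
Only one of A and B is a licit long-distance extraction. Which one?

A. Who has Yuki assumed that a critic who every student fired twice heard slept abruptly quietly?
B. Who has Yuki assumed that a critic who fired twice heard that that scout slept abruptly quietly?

A

In B, the wh-phrase is extracted from inside a complex-NP island (relative clause) (introduced by "who"), which blocks movement.
In A, the extraction path crosses only that-complement boundaries, which are transparent.
So A is grammatical.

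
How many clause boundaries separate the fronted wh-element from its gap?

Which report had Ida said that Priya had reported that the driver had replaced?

2

"which report" is extracted from the object of "replaced".
Boundaries crossed, outermost first: [that], [that] — 2 in total.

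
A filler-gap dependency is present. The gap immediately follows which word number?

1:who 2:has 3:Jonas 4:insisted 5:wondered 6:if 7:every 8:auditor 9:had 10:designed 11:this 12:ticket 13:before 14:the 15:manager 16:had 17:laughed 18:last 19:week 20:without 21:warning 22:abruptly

4

The displaced element is "who" (word 1).
It is linked across 1 clause boundary (Ø).
It functions as the subject of "wondered", so the gap sits immediately after word 4 ("insisted").
Base order: Jonas has insisted that who wondered if every auditor had designed this ticket before the manager had laughed last week without warning abruptly.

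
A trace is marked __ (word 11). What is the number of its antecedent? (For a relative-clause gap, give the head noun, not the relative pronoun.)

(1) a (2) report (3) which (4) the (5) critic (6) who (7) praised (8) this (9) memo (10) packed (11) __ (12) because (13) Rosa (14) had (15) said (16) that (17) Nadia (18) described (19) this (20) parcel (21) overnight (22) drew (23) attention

The gap at 11 is the object of "packed", inside a relative clause.
The relative pronoun is "which" (word 3); it is bound by the head noun immediately before it.
Its filler is the head noun "report", at word 2.

2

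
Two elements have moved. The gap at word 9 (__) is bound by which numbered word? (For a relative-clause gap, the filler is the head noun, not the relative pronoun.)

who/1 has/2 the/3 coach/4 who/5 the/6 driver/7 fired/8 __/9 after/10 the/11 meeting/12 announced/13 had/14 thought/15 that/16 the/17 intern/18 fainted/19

4

The marked gap is inside the relative clause, the direct object of "fired".
Its filler is the head noun "coach" (via "who"), at word 4.
(The other dependency links word 1 to a gap after word 13.)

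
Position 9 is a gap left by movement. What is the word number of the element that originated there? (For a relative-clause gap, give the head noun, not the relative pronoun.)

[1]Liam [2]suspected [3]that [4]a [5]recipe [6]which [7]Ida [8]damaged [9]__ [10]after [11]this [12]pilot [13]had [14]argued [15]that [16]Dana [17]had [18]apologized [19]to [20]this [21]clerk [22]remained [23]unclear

5

The gap at 9 is the object of "damaged", inside a relative clause.
The relative pronoun is "which" (word 6); it is bound by the head noun immediately before it.
Its filler is the head noun "recipe", at word 5.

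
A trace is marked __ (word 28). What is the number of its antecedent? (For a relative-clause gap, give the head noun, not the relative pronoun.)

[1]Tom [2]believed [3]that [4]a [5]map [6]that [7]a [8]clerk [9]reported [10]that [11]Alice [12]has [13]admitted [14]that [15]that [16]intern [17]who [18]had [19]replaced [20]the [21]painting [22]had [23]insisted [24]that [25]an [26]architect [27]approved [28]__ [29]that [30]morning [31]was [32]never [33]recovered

The gap at 28 is the object of "approved", inside a relative clause.
The relative pronoun is "that" (word 6); it is bound by the head noun immediately before it.
Its filler is the head noun "map", at word 5.

5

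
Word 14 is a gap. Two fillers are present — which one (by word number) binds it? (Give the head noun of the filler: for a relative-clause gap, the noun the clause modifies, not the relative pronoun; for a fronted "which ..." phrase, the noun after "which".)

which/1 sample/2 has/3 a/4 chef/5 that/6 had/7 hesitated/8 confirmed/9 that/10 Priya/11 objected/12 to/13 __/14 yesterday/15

2

The marked gap is the object of the preposition "to" of "objected".
Its filler is the fronted wh-phrase "which sample", at word 2.
(The other dependency links word 5 to a gap after word 6.)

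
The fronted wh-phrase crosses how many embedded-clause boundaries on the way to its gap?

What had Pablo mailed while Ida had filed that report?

"what" originates inside the matrix clause — no clause boundary is crossed.

0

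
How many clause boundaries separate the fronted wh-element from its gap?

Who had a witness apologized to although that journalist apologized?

"who" originates inside the matrix clause — no clause boundary is crossed.

0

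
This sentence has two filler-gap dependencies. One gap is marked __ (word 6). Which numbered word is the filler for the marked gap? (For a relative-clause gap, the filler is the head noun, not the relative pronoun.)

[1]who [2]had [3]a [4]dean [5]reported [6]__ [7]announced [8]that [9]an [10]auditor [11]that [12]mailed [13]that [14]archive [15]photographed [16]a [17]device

1

The marked gap is the subject of "announced".
Its filler is the fronted wh-phrase "who", at word 1.
(The other dependency links word 10 to a gap after word 11.)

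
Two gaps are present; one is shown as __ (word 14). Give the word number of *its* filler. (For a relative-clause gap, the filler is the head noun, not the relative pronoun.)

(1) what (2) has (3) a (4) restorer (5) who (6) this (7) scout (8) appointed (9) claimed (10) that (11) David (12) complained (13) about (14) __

1

The marked gap is the object of the preposition "about" of "complained".
Its filler is the fronted wh-phrase "what", at word 1.
(The other dependency links word 4 to a gap after word 8.)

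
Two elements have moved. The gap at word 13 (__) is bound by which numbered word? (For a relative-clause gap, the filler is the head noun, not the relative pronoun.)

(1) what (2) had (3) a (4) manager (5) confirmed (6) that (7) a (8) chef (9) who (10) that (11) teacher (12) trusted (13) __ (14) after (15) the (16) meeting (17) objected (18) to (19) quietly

8

The marked gap is inside the relative clause, the direct object of "trusted".
Its filler is the head noun "chef" (via "who"), at word 8.
(The other dependency links word 1 to a gap after word 18.)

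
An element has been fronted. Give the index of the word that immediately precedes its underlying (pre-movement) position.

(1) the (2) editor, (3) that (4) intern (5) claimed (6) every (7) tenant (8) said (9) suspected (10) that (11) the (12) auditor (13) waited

The displaced element is "the editor" (word 2).
It is linked across 2 clause boundaries (Ø → Ø).
It functions as the subject of "suspected", so the gap sits immediately after word 8 ("said").
Base order: That intern claimed every tenant said the editor suspected that the auditor waited.

8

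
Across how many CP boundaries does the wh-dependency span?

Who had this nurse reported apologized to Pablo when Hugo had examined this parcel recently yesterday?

"who" is extracted from the subject of "apologized".
Boundaries crossed, outermost first: [Ø] — 1 in total.

1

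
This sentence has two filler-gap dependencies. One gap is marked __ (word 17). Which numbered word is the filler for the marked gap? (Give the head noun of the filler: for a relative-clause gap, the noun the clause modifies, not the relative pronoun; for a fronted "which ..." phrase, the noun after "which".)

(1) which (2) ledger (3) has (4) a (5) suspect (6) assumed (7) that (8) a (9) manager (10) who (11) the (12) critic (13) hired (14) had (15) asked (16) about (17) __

The marked gap is the object of the preposition "about" of "asked".
Its filler is the fronted wh-phrase "which ledger", at word 2.
(The other dependency links word 9 to a gap after word 13.)

2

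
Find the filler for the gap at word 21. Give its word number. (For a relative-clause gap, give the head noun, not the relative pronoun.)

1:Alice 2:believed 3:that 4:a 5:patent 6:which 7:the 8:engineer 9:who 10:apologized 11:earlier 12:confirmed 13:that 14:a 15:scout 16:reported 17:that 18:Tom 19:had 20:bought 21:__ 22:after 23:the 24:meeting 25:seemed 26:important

5

The gap at 21 is the object of "bought", inside a relative clause.
The relative pronoun is "which" (word 6); it is bound by the head noun immediately before it.
Its filler is the head noun "patent", at word 5.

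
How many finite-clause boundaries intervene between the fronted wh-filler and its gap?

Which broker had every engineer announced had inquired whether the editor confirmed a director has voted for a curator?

"which broker" is extracted from the subject of "inquired".
Boundaries crossed, outermost first: [Ø] — 1 in total.

1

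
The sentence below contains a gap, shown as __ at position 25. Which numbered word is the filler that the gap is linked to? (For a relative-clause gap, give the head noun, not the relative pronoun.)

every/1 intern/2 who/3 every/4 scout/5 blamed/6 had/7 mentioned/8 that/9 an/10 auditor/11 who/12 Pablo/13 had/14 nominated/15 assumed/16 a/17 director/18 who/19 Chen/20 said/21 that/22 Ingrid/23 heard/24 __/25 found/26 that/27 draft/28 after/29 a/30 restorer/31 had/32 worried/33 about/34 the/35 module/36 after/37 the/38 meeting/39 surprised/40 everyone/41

18

The gap at 25 is the subject of "found", inside a relative clause.
The relative pronoun is "who" (word 19); it is bound by the head noun immediately before it.
Its filler is the head noun "director", at word 18.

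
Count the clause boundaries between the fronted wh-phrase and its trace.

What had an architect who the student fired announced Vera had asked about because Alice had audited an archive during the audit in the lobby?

"what" is extracted from the PP object of "asked".
Boundaries crossed, outermost first: [Ø] — 1 in total.

1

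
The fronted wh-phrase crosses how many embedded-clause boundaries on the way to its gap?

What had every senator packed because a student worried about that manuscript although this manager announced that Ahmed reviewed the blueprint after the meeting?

"what" originates inside the matrix clause — no clause boundary is crossed.

0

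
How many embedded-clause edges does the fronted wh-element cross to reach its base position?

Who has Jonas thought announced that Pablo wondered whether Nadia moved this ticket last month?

"who" is extracted from the subject of "announced".
Boundaries crossed, outermost first: [Ø] — 1 in total.

1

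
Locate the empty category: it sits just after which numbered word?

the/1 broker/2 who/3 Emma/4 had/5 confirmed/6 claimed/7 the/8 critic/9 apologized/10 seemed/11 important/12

6

The displaced element is "the broker" (word 2).
It is linked across 1 clause boundary (Ø).
It functions as the subject of "claimed", so the gap sits immediately after word 6 ("confirmed").
Base order: Emma had confirmed the broker claimed the critic apologized.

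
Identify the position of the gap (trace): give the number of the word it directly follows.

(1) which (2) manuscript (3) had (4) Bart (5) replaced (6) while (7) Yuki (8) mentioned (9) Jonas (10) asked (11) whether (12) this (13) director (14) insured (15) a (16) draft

The displaced element is "which manuscript" (word 2).
It functions as the direct object of "replaced", so the gap sits immediately after word 5 ("replaced").
Base order: Bart had replaced which manuscript while Yuki mentioned Jonas asked whether this director insured a draft.

5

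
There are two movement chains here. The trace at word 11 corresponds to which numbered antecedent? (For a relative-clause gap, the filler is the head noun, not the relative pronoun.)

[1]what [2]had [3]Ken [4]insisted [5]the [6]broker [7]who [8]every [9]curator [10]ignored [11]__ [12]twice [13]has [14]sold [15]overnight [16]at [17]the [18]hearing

The marked gap is inside the relative clause, the direct object of "ignored".
Its filler is the head noun "broker" (via "who"), at word 6.
(The other dependency links word 1 to a gap after word 14.)

6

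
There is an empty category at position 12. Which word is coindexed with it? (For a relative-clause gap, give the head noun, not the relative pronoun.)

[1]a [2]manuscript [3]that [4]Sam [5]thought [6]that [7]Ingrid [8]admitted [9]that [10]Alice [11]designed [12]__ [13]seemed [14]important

The gap at 12 is the object of "designed", inside a relative clause.
The relative pronoun is "that" (word 3); it is bound by the head noun immediately before it.
Its filler is the head noun "manuscript", at word 2.

2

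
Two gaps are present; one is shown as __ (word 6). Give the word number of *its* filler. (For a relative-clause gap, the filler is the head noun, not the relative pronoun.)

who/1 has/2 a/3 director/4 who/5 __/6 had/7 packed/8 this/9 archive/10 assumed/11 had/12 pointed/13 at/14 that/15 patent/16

The marked gap is inside the relative clause, the subject of "packed".
Its filler is the head noun "director" (via "who"), at word 4.
(The other dependency links word 1 to a gap after word 11.)

4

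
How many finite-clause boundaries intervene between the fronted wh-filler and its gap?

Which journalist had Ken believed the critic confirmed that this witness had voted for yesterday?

"which journalist" is extracted from the PP object of "voted".
Boundaries crossed, outermost first: [Ø], [that] — 2 in total.

2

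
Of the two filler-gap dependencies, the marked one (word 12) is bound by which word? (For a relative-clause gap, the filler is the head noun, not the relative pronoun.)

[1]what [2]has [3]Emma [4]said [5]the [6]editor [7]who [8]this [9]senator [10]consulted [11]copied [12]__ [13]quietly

1

The marked gap is the direct object of "copied".
Its filler is the fronted wh-phrase "what", at word 1.
(The other dependency links word 6 to a gap after word 10.)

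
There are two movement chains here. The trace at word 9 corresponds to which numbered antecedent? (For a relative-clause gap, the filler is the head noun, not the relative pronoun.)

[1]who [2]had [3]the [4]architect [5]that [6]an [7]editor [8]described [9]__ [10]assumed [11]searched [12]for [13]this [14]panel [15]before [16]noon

4

The marked gap is inside the relative clause, the direct object of "described".
Its filler is the head noun "architect" (via "that"), at word 4.
(The other dependency links word 1 to a gap after word 10.)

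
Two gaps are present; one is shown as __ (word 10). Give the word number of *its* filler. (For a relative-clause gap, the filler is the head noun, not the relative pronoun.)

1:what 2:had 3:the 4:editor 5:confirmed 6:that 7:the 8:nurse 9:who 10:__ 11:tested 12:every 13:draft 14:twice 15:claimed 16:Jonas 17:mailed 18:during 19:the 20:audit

The marked gap is inside the relative clause, the subject of "tested".
Its filler is the head noun "nurse" (via "who"), at word 8.
(The other dependency links word 1 to a gap after word 17.)

8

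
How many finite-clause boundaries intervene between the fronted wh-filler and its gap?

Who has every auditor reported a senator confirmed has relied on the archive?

"who" is extracted from the subject of "relied".
Boundaries crossed, outermost first: [Ø], [Ø] — 2 in total.

2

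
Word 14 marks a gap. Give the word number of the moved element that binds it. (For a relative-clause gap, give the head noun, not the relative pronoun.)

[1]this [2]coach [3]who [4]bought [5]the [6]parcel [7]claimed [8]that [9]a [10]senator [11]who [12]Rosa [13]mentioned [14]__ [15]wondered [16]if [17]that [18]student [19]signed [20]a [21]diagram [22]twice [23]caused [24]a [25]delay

10

The gap at 14 is the subject of "wondered", inside a relative clause.
The relative pronoun is "who" (word 11); it is bound by the head noun immediately before it.
Its filler is the head noun "senator", at word 10.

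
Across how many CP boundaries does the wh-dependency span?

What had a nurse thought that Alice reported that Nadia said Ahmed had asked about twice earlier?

3

"what" is extracted from the PP object of "asked".
Boundaries crossed, outermost first: [that], [that], [Ø] — 3 in total.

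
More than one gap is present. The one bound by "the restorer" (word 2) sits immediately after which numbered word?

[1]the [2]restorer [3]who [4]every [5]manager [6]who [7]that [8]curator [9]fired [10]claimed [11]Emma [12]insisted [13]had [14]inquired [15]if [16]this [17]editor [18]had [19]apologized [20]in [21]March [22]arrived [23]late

12

The displaced element is "the restorer" (word 2).
It is linked across 2 clause boundaries (Ø → Ø).
It functions as the subject of "inquired", so the gap sits immediately after word 12 ("insisted").
Base order: Every manager who that curator fired claimed Emma insisted that the restorer had inquired if this editor had apologized in March.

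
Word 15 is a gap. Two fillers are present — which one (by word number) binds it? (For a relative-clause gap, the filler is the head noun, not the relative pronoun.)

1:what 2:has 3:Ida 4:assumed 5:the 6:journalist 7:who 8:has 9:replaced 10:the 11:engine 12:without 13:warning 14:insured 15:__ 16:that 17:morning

The marked gap is the direct object of "insured".
Its filler is the fronted wh-phrase "what", at word 1.
(The other dependency links word 6 to a gap after word 7.)

1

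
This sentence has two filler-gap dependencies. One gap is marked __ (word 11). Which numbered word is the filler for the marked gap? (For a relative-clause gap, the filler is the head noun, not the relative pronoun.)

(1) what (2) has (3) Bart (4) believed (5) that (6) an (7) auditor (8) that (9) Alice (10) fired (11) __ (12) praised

7

The marked gap is inside the relative clause, the direct object of "fired".
Its filler is the head noun "auditor" (via "that"), at word 7.
(The other dependency links word 1 to a gap after word 12.)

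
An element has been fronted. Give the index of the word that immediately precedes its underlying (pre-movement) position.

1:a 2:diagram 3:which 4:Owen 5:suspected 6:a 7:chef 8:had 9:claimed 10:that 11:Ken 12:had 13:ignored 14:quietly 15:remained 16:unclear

The displaced element is "a diagram" (word 2).
It is linked across 2 clause boundaries (Ø → that).
It functions as the direct object of "ignored", so the gap sits immediately after word 13 ("ignored").
Base order: Owen suspected a chef had claimed that Ken had ignored a diagram quietly.

13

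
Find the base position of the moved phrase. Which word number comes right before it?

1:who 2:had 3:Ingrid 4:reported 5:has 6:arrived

4

The displaced element is "who" (word 1).
It is linked across 1 clause boundary (Ø).
It functions as the subject of "arrived", so the gap sits immediately after word 4 ("reported").
Base order: Ingrid had reported who has arrived.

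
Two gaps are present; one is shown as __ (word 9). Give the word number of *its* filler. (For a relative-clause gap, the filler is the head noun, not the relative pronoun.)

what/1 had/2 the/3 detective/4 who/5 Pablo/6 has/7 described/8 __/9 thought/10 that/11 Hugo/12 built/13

4

The marked gap is inside the relative clause, the direct object of "described".
Its filler is the head noun "detective" (via "who"), at word 4.
(The other dependency links word 1 to a gap after word 13.)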